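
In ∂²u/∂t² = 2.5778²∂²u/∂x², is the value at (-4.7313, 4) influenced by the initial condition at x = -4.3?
Yes. The domain of dependence is [-15.0425, 5.5799], and -4.3 ∈ [-15.0425, 5.5799].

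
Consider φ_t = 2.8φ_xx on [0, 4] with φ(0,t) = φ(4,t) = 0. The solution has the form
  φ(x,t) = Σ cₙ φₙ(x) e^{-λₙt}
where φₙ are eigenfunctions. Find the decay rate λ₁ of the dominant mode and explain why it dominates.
Eigenvalues: λₙ = 2.8n²π²/4².
First three modes:
  n=1: λ₁ = 2.8π²/4² ≈ 1.727
  n=2: λ₂ = 11.2π²/4² ≈ 6.909 (4× faster decay)
  n=3: λ₃ = 25.2π²/4² ≈ 15.545 (9× faster decay)
As t → ∞, higher modes decay exponentially faster. The n=1 mode dominates: φ ~ c₁ sin(πx/4) e^{-λ₁t}.
Decay rate: λ₁ = 2.8π²/4² ≈ 1.727.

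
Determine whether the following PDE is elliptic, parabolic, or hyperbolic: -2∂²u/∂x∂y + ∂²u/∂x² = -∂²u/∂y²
Rewriting in standard form: ∂²u/∂x² - 2∂²u/∂x∂y + ∂²u/∂y² = 0. Coefficients: A = 1, B = -2, C = 1. B² - 4AC = 0, which is zero, so the equation is parabolic.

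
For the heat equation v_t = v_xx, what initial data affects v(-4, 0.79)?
The entire real line. The heat equation has infinite propagation speed: any initial disturbance instantly affects all points (though exponentially small far away).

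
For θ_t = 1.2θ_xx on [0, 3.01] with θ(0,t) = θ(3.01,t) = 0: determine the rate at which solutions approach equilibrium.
Eigenvalues: λₙ = 1.2n²π²/3.01².
First three modes:
  n=1: λ₁ = 1.2π²/3.01² ≈ 1.307
  n=2: λ₂ = 4.8π²/3.01² ≈ 5.229 (4× faster decay)
  n=3: λ₃ = 10.8π²/3.01² ≈ 11.765 (9× faster decay)
As t → ∞, higher modes decay exponentially faster. The n=1 mode dominates: θ ~ c₁ sin(πx/3.01) e^{-λ₁t}.
Decay rate: λ₁ = 1.2π²/3.01² ≈ 1.307.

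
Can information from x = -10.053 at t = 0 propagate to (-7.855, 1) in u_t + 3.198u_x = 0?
No. Only data at x = -11.053 affects (-7.855, 1). Advection has one-way propagation along characteristics.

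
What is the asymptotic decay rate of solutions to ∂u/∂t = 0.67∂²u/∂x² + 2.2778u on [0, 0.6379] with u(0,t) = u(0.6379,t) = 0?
Eigenvalues: λₙ = 0.67n²π²/0.6379² - 2.2778.
First three modes:
  n=1: λ₁ = 0.67π²/0.6379² - 2.2778 ≈ 13.973
  n=2: λ₂ = 2.68π²/0.6379² - 2.2778 ≈ 62.725
  n=3: λ₃ = 6.03π²/0.6379² - 2.2778 ≈ 143.978
Since 0.67π²/0.6379² ≈ 16.251 > 2.2778, all λₙ > 0.
The n=1 mode decays slowest → dominates as t → ∞.
Asymptotic: u ~ c₁ sin(πx/0.6379) e^{-λ₁t} with decay rate λ₁ ≈ 13.973.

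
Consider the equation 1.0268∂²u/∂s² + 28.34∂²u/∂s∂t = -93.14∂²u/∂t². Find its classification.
Rewriting in standard form: 1.0268∂²u/∂s² + 28.34∂²u/∂s∂t + 93.14∂²u/∂t² = 0. Hyperbolic. (A = 1.0268, B = 28.34, C = 93.14 gives B² - 4AC = 420.610992.)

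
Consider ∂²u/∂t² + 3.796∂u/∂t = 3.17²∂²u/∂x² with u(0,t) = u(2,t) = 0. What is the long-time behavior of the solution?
As t → ∞, u → 0. Damping (γ=3.796) dissipates energy; oscillations decay exponentially.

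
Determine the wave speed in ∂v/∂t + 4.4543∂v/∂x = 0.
Speed = 4.4543. Information travels along x - 4.4543t = const (rightward).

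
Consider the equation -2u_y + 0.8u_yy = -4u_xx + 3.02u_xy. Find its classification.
Rewriting in standard form: 4u_xx - 3.02u_xy + 0.8u_yy - 2u_y = 0. Elliptic. (A = 4, B = -3.02, C = 0.8 gives B² - 4AC = -3.6796.)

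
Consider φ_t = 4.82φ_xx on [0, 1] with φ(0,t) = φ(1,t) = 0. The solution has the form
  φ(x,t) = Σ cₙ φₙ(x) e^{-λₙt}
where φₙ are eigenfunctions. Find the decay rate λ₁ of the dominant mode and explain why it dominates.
Eigenvalues: λₙ = 4.82n²π².
First three modes:
  n=1: λ₁ = 4.82π² ≈ 47.571
  n=2: λ₂ = 19.28π² ≈ 190.286 (4× faster decay)
  n=3: λ₃ = 43.38π² ≈ 428.143 (9× faster decay)
As t → ∞, higher modes decay exponentially faster. The n=1 mode dominates: φ ~ c₁ sin(πx) e^{-λ₁t}.
Decay rate: λ₁ = 4.82π² ≈ 47.571.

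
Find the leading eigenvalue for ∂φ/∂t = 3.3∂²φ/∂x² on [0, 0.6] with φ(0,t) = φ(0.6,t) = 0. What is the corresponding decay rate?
Eigenvalues: λₙ = 3.3n²π²/0.6².
First three modes:
  n=1: λ₁ = 3.3π²/0.6² ≈ 90.471
  n=2: λ₂ = 13.2π²/0.6² ≈ 361.885 (4× faster decay)
  n=3: λ₃ = 29.7π²/0.6² ≈ 814.242 (9× faster decay)
As t → ∞, higher modes decay exponentially faster. The n=1 mode dominates: φ ~ c₁ sin(πx/0.6) e^{-λ₁t}.
Decay rate: λ₁ = 3.3π²/0.6² ≈ 90.471.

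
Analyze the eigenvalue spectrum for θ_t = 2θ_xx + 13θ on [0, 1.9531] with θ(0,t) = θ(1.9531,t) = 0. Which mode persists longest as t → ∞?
Eigenvalues: λₙ = 2n²π²/1.9531² - 13.
First three modes:
  n=1: λ₁ = 2π²/1.9531² - 13 ≈ -7.825
  n=2: λ₂ = 8π²/1.9531² - 13 ≈ 7.699
  n=3: λ₃ = 18π²/1.9531² - 13 ≈ 33.572
Since 2π²/1.9531² ≈ 5.175 < 13, λ₁ < 0.
The n=1 mode grows fastest (−λₙ is largest for n=1) → dominates.
Asymptotic: θ ~ c₁ sin(πx/1.9531) e^{7.825t} (exponential growth at rate −λ₁ ≈ 7.825).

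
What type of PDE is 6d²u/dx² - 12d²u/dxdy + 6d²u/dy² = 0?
With A = 6, B = -12, C = 6, the discriminant is 0. This is a parabolic PDE.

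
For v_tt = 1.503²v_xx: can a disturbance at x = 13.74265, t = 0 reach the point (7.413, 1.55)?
No. The domain of dependence is [5.08335, 9.74265], and 13.74265 is outside this interval.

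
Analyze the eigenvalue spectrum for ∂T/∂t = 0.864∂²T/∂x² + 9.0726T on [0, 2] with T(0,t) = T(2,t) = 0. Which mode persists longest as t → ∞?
Eigenvalues: λₙ = 0.864n²π²/2² - 9.0726.
First three modes:
  n=1: λ₁ = 0.864π²/2² - 9.0726 ≈ -6.941
  n=2: λ₂ = 3.456π²/2² - 9.0726 ≈ -0.545
  n=3: λ₃ = 7.776π²/2² - 9.0726 ≈ 10.114
Since 0.864π²/2² ≈ 2.132 < 9.0726, λ₁ < 0.
The n=1 mode grows fastest (−λₙ is largest for n=1) → dominates.
Asymptotic: T ~ c₁ sin(πx/2) e^{6.941t} (exponential growth at rate −λ₁ ≈ 6.941).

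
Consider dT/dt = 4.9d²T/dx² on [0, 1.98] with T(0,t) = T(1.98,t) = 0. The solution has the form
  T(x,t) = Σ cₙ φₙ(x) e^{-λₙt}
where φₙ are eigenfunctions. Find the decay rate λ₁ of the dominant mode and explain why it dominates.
Eigenvalues: λₙ = 4.9n²π²/1.98².
First three modes:
  n=1: λ₁ = 4.9π²/1.98² ≈ 12.336
  n=2: λ₂ = 19.6π²/1.98² ≈ 49.343 (4× faster decay)
  n=3: λ₃ = 44.1π²/1.98² ≈ 111.022 (9× faster decay)
As t → ∞, higher modes decay exponentially faster. The n=1 mode dominates: T ~ c₁ sin(πx/1.98) e^{-λ₁t}.
Decay rate: λ₁ = 4.9π²/1.98² ≈ 12.336.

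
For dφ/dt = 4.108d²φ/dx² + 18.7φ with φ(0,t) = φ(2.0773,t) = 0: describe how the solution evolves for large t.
φ grows unboundedly. Reaction dominates diffusion (r=18.7 > κπ²/L²≈9.4); solution grows exponentially.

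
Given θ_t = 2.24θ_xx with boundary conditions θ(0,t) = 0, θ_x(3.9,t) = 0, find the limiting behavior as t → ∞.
θ → 0. Heat escapes through the Dirichlet boundary.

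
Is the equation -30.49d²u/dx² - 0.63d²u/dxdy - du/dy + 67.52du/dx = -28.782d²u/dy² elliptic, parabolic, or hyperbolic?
Rewriting in standard form: -30.49d²u/dx² - 0.63d²u/dxdy + 28.782d²u/dy² + 67.52du/dx - du/dy = 0. Computing B² - 4AC with A = -30.49, B = -0.63, C = 28.782: discriminant = 3510.64962 (positive). Answer: hyperbolic.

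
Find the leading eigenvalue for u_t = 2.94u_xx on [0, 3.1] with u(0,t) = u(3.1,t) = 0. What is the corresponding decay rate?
Eigenvalues: λₙ = 2.94n²π²/3.1².
First three modes:
  n=1: λ₁ = 2.94π²/3.1² ≈ 3.019
  n=2: λ₂ = 11.76π²/3.1² ≈ 12.078 (4× faster decay)
  n=3: λ₃ = 26.46π²/3.1² ≈ 27.175 (9× faster decay)
As t → ∞, higher modes decay exponentially faster. The n=1 mode dominates: u ~ c₁ sin(πx/3.1) e^{-λ₁t}.
Decay rate: λ₁ = 2.94π²/3.1² ≈ 3.019.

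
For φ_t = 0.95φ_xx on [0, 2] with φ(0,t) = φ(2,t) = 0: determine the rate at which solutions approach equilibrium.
Eigenvalues: λₙ = 0.95n²π²/2².
First three modes:
  n=1: λ₁ = 0.95π²/2² ≈ 2.344
  n=2: λ₂ = 3.8π²/2² ≈ 9.376 (4× faster decay)
  n=3: λ₃ = 8.55π²/2² ≈ 21.096 (9× faster decay)
As t → ∞, higher modes decay exponentially faster. The n=1 mode dominates: φ ~ c₁ sin(πx/2) e^{-λ₁t}.
Decay rate: λ₁ = 0.95π²/2² ≈ 2.344.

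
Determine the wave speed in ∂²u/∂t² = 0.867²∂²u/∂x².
Speed = 0.867. Information travels along characteristics x = x₀ ± 0.867t.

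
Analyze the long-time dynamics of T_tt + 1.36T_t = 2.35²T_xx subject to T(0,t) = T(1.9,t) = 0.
Long-time behavior: T → 0. Damping (γ=1.36) dissipates energy; oscillations decay exponentially.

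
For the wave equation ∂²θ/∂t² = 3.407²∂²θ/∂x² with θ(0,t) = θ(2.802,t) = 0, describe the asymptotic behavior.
θ oscillates (no decay). Energy is conserved; the solution oscillates indefinitely as standing waves.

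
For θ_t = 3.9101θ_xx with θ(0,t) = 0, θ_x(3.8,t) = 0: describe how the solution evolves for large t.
θ → 0. Heat escapes through the Dirichlet boundary.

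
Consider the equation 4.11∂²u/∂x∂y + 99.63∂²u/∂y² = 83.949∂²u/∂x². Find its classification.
Rewriting in standard form: -83.949∂²u/∂x² + 4.11∂²u/∂x∂y + 99.63∂²u/∂y² = 0. Hyperbolic. (A = -83.949, B = 4.11, C = 99.63 gives B² - 4AC = 33472.24758.)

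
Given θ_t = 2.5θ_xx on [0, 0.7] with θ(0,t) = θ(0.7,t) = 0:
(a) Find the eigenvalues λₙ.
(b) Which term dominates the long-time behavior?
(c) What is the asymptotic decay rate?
Eigenvalues: λₙ = 2.5n²π²/0.7².
First three modes:
  n=1: λ₁ = 2.5π²/0.7² ≈ 50.355
  n=2: λ₂ = 10π²/0.7² ≈ 201.42 (4× faster decay)
  n=3: λ₃ = 22.5π²/0.7² ≈ 453.196 (9× faster decay)
As t → ∞, higher modes decay exponentially faster. The n=1 mode dominates: θ ~ c₁ sin(πx/0.7) e^{-λ₁t}.
Decay rate: λ₁ = 2.5π²/0.7² ≈ 50.355.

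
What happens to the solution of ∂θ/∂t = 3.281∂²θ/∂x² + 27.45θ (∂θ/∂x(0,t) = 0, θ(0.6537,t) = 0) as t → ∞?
θ grows unboundedly. Reaction dominates diffusion (r=27.45 > κπ²/(4L²)≈18.94); solution grows exponentially.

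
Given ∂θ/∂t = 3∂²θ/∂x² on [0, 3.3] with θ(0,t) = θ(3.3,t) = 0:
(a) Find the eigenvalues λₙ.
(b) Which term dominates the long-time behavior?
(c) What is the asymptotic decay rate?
Eigenvalues: λₙ = 3n²π²/3.3².
First three modes:
  n=1: λ₁ = 3π²/3.3² ≈ 2.719
  n=2: λ₂ = 12π²/3.3² ≈ 10.876 (4× faster decay)
  n=3: λ₃ = 27π²/3.3² ≈ 24.47 (9× faster decay)
As t → ∞, higher modes decay exponentially faster. The n=1 mode dominates: θ ~ c₁ sin(πx/3.3) e^{-λ₁t}.
Decay rate: λ₁ = 3π²/3.3² ≈ 2.719.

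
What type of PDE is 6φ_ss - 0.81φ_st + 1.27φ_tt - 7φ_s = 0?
With A = 6, B = -0.81, C = 1.27, the discriminant is -29.8239. This is an elliptic PDE.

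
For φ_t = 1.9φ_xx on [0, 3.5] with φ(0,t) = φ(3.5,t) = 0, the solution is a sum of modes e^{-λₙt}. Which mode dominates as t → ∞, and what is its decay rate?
Eigenvalues: λₙ = 1.9n²π²/3.5².
First three modes:
  n=1: λ₁ = 1.9π²/3.5² ≈ 1.531
  n=2: λ₂ = 7.6π²/3.5² ≈ 6.123 (4× faster decay)
  n=3: λ₃ = 17.1π²/3.5² ≈ 13.777 (9× faster decay)
As t → ∞, higher modes decay exponentially faster. The n=1 mode dominates: φ ~ c₁ sin(πx/3.5) e^{-λ₁t}.
Decay rate: λ₁ = 1.9π²/3.5² ≈ 1.531.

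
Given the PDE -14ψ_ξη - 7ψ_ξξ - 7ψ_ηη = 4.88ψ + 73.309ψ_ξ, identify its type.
Rewriting in standard form: -7ψ_ξξ - 14ψ_ξη - 7ψ_ηη - 73.309ψ_ξ - 4.88ψ = 0. The second-order coefficients are A = -7, B = -14, C = -7. Since B² - 4AC = 0 = 0, this is a parabolic PDE.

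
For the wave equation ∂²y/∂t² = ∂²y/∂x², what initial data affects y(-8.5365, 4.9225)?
Domain of dependence: [-13.459, -3.614]. Signals travel at speed 1, so data within |x - -8.5365| ≤ 1·4.9225 = 4.9225 can reach the point.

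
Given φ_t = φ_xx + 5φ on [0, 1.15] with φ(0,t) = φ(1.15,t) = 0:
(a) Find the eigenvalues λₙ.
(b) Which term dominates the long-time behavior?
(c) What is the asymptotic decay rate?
Eigenvalues: λₙ = n²π²/1.15² - 5.
First three modes:
  n=1: λ₁ = π²/1.15² - 5 ≈ 2.463
  n=2: λ₂ = 4π²/1.15² - 5 ≈ 24.851
  n=3: λ₃ = 9π²/1.15² - 5 ≈ 62.166
Since π²/1.15² ≈ 7.463 > 5, all λₙ > 0.
The n=1 mode decays slowest → dominates as t → ∞.
Asymptotic: φ ~ c₁ sin(πx/1.15) e^{-λ₁t} with decay rate λ₁ ≈ 2.463.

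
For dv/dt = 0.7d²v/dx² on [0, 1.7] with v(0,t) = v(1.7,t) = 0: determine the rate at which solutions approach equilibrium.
Eigenvalues: λₙ = 0.7n²π²/1.7².
First three modes:
  n=1: λ₁ = 0.7π²/1.7² ≈ 2.391
  n=2: λ₂ = 2.8π²/1.7² ≈ 9.562 (4× faster decay)
  n=3: λ₃ = 6.3π²/1.7² ≈ 21.515 (9× faster decay)
As t → ∞, higher modes decay exponentially faster. The n=1 mode dominates: v ~ c₁ sin(πx/1.7) e^{-λ₁t}.
Decay rate: λ₁ = 0.7π²/1.7² ≈ 2.391.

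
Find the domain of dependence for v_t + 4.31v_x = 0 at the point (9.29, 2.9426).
A single point: x = -3.392606. The characteristic through (9.29, 2.9426) is x - 4.31t = const, so x = 9.29 - 4.31·2.9426 = -3.392606.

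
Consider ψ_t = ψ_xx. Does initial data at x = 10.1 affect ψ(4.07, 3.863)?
Yes, for any finite x. The heat equation has infinite propagation speed, so all initial data affects all points at any t > 0.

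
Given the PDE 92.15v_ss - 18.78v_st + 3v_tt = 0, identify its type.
The second-order coefficients are A = 92.15, B = -18.78, C = 3. Since B² - 4AC = -753.1116 < 0, this is an elliptic PDE.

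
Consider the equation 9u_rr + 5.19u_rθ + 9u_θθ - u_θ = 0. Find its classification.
Elliptic. (A = 9, B = 5.19, C = 9 gives B² - 4AC = -297.0639.)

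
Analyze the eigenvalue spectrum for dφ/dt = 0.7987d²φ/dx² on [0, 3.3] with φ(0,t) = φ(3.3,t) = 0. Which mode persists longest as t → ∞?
Eigenvalues: λₙ = 0.7987n²π²/3.3².
First three modes:
  n=1: λ₁ = 0.7987π²/3.3² ≈ 0.724
  n=2: λ₂ = 3.1948π²/3.3² ≈ 2.895 (4× faster decay)
  n=3: λ₃ = 7.1883π²/3.3² ≈ 6.515 (9× faster decay)
As t → ∞, higher modes decay exponentially faster. The n=1 mode dominates: φ ~ c₁ sin(πx/3.3) e^{-λ₁t}.
Decay rate: λ₁ = 0.7987π²/3.3² ≈ 0.724.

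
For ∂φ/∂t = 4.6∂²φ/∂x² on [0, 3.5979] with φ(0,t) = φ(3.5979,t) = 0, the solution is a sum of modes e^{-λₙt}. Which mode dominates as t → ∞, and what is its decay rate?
Eigenvalues: λₙ = 4.6n²π²/3.5979².
First three modes:
  n=1: λ₁ = 4.6π²/3.5979² ≈ 3.507
  n=2: λ₂ = 18.4π²/3.5979² ≈ 14.029 (4× faster decay)
  n=3: λ₃ = 41.4π²/3.5979² ≈ 31.565 (9× faster decay)
As t → ∞, higher modes decay exponentially faster. The n=1 mode dominates: φ ~ c₁ sin(πx/3.5979) e^{-λ₁t}.
Decay rate: λ₁ = 4.6π²/3.5979² ≈ 3.507.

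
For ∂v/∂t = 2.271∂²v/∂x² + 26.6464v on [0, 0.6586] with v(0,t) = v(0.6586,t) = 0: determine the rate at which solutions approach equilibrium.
Eigenvalues: λₙ = 2.271n²π²/0.6586² - 26.6464.
First three modes:
  n=1: λ₁ = 2.271π²/0.6586² - 26.6464 ≈ 25.028
  n=2: λ₂ = 9.084π²/0.6586² - 26.6464 ≈ 180.05
  n=3: λ₃ = 20.439π²/0.6586² - 26.6464 ≈ 438.421
Since 2.271π²/0.6586² ≈ 51.674 > 26.6464, all λₙ > 0.
The n=1 mode decays slowest → dominates as t → ∞.
Asymptotic: v ~ c₁ sin(πx/0.6586) e^{-λ₁t} with decay rate λ₁ ≈ 25.028.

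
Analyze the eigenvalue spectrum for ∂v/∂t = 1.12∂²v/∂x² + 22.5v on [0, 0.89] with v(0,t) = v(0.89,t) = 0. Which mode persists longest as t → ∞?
Eigenvalues: λₙ = 1.12n²π²/0.89² - 22.5.
First three modes:
  n=1: λ₁ = 1.12π²/0.89² - 22.5 ≈ -8.545
  n=2: λ₂ = 4.48π²/0.89² - 22.5 ≈ 33.321
  n=3: λ₃ = 10.08π²/0.89² - 22.5 ≈ 103.097
Since 1.12π²/0.89² ≈ 13.955 < 22.5, λ₁ < 0.
The n=1 mode grows fastest (−λₙ is largest for n=1) → dominates.
Asymptotic: v ~ c₁ sin(πx/0.89) e^{8.545t} (exponential growth at rate −λ₁ ≈ 8.545).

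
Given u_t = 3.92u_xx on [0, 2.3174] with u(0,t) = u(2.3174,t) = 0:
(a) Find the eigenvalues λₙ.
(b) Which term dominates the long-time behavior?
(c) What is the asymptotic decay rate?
Eigenvalues: λₙ = 3.92n²π²/2.3174².
First three modes:
  n=1: λ₁ = 3.92π²/2.3174² ≈ 7.204
  n=2: λ₂ = 15.68π²/2.3174² ≈ 28.817 (4× faster decay)
  n=3: λ₃ = 35.28π²/2.3174² ≈ 64.838 (9× faster decay)
As t → ∞, higher modes decay exponentially faster. The n=1 mode dominates: u ~ c₁ sin(πx/2.3174) e^{-λ₁t}.
Decay rate: λ₁ = 3.92π²/2.3174² ≈ 7.204.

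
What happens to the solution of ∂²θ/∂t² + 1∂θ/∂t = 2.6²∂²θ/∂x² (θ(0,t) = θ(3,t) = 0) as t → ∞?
θ → 0. Damping (γ=1) dissipates energy; oscillations decay exponentially.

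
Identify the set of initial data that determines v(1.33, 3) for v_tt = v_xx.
Domain of dependence: [-1.67, 4.33]. Signals travel at speed 1, so data within |x - 1.33| ≤ 1·3 = 3 can reach the point.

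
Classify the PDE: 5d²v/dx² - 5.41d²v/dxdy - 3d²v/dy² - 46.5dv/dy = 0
A = 5, B = -5.41, C = -3. Discriminant B² - 4AC = 89.2681. Since 89.2681 > 0, hyperbolic.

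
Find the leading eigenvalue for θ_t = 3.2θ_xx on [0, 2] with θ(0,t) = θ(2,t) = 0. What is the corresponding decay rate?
Eigenvalues: λₙ = 3.2n²π²/2².
First three modes:
  n=1: λ₁ = 3.2π²/2² ≈ 7.896
  n=2: λ₂ = 12.8π²/2² ≈ 31.583 (4× faster decay)
  n=3: λ₃ = 28.8π²/2² ≈ 71.061 (9× faster decay)
As t → ∞, higher modes decay exponentially faster. The n=1 mode dominates: θ ~ c₁ sin(πx/2) e^{-λ₁t}.
Decay rate: λ₁ = 3.2π²/2² ≈ 7.896.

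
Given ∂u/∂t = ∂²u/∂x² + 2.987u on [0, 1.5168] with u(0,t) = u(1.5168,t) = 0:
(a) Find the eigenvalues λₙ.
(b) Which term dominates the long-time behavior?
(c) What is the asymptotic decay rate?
Eigenvalues: λₙ = n²π²/1.5168² - 2.987.
First three modes:
  n=1: λ₁ = π²/1.5168² - 2.987 ≈ 1.303
  n=2: λ₂ = 4π²/1.5168² - 2.987 ≈ 14.172
  n=3: λ₃ = 9π²/1.5168² - 2.987 ≈ 35.622
Since π²/1.5168² ≈ 4.29 > 2.987, all λₙ > 0.
The n=1 mode decays slowest → dominates as t → ∞.
Asymptotic: u ~ c₁ sin(πx/1.5168) e^{-λ₁t} with decay rate λ₁ ≈ 1.303.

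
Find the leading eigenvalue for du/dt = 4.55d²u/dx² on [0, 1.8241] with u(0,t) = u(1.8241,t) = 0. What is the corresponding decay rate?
Eigenvalues: λₙ = 4.55n²π²/1.8241².
First three modes:
  n=1: λ₁ = 4.55π²/1.8241² ≈ 13.496
  n=2: λ₂ = 18.2π²/1.8241² ≈ 53.985 (4× faster decay)
  n=3: λ₃ = 40.95π²/1.8241² ≈ 121.466 (9× faster decay)
As t → ∞, higher modes decay exponentially faster. The n=1 mode dominates: u ~ c₁ sin(πx/1.8241) e^{-λ₁t}.
Decay rate: λ₁ = 4.55π²/1.8241² ≈ 13.496.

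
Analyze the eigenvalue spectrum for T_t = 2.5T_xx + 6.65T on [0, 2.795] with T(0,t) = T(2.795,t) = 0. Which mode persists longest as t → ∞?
Eigenvalues: λₙ = 2.5n²π²/2.795² - 6.65.
First three modes:
  n=1: λ₁ = 2.5π²/2.795² - 6.65 ≈ -3.492
  n=2: λ₂ = 10π²/2.795² - 6.65 ≈ 5.984
  n=3: λ₃ = 22.5π²/2.795² - 6.65 ≈ 21.776
Since 2.5π²/2.795² ≈ 3.158 < 6.65, λ₁ < 0.
The n=1 mode grows fastest (−λₙ is largest for n=1) → dominates.
Asymptotic: T ~ c₁ sin(πx/2.795) e^{3.492t} (exponential growth at rate −λ₁ ≈ 3.492).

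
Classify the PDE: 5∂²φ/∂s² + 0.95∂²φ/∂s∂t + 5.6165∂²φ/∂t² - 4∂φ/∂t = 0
A = 5, B = 0.95, C = 5.6165. Discriminant B² - 4AC = -111.4275. Since -111.4275 < 0, elliptic.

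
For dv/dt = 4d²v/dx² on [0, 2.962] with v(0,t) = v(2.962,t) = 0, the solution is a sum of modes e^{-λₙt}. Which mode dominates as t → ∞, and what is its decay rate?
Eigenvalues: λₙ = 4n²π²/2.962².
First three modes:
  n=1: λ₁ = 4π²/2.962² ≈ 4.5
  n=2: λ₂ = 16π²/2.962² ≈ 17.999 (4× faster decay)
  n=3: λ₃ = 36π²/2.962² ≈ 40.498 (9× faster decay)
As t → ∞, higher modes decay exponentially faster. The n=1 mode dominates: v ~ c₁ sin(πx/2.962) e^{-λ₁t}.
Decay rate: λ₁ = 4π²/2.962² ≈ 4.5.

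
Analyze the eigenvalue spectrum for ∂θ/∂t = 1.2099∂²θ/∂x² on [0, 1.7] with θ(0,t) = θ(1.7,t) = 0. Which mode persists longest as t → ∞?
Eigenvalues: λₙ = 1.2099n²π²/1.7².
First three modes:
  n=1: λ₁ = 1.2099π²/1.7² ≈ 4.132
  n=2: λ₂ = 4.8396π²/1.7² ≈ 16.528 (4× faster decay)
  n=3: λ₃ = 10.8891π²/1.7² ≈ 37.187 (9× faster decay)
As t → ∞, higher modes decay exponentially faster. The n=1 mode dominates: θ ~ c₁ sin(πx/1.7) e^{-λ₁t}.
Decay rate: λ₁ = 1.2099π²/1.7² ≈ 4.132.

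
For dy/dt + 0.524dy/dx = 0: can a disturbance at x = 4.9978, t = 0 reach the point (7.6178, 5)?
Yes. The characteristic through (7.6178, 5) passes through x = 4.9978.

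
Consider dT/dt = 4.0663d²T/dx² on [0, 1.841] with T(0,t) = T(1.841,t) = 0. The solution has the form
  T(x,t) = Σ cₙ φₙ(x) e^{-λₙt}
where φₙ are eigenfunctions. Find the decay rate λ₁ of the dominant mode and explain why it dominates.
Eigenvalues: λₙ = 4.0663n²π²/1.841².
First three modes:
  n=1: λ₁ = 4.0663π²/1.841² ≈ 11.841
  n=2: λ₂ = 16.2652π²/1.841² ≈ 47.364 (4× faster decay)
  n=3: λ₃ = 36.5967π²/1.841² ≈ 106.57 (9× faster decay)
As t → ∞, higher modes decay exponentially faster. The n=1 mode dominates: T ~ c₁ sin(πx/1.841) e^{-λ₁t}.
Decay rate: λ₁ = 4.0663π²/1.841² ≈ 11.841.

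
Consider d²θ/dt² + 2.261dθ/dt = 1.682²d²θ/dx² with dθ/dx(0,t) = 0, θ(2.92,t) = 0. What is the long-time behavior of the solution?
As t → ∞, θ → 0. Damping (γ=2.261) dissipates energy; oscillations decay exponentially.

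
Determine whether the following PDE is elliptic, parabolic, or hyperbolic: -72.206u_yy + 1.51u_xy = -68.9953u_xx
Rewriting in standard form: 68.9953u_xx + 1.51u_xy - 72.206u_yy = 0. Coefficients: A = 68.9953, B = 1.51, C = -72.206. B² - 4AC = 19929.7786272, which is positive, so the equation is hyperbolic.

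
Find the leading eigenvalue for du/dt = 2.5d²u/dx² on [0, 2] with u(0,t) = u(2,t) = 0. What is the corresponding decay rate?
Eigenvalues: λₙ = 2.5n²π²/2².
First three modes:
  n=1: λ₁ = 2.5π²/2² ≈ 6.169
  n=2: λ₂ = 10π²/2² ≈ 24.674 (4× faster decay)
  n=3: λ₃ = 22.5π²/2² ≈ 55.517 (9× faster decay)
As t → ∞, higher modes decay exponentially faster. The n=1 mode dominates: u ~ c₁ sin(πx/2) e^{-λ₁t}.
Decay rate: λ₁ = 2.5π²/2² ≈ 6.169.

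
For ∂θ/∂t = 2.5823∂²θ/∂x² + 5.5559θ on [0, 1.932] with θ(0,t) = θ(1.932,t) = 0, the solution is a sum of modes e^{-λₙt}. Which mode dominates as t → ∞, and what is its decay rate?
Eigenvalues: λₙ = 2.5823n²π²/1.932² - 5.5559.
First three modes:
  n=1: λ₁ = 2.5823π²/1.932² - 5.5559 ≈ 1.272
  n=2: λ₂ = 10.3292π²/1.932² - 5.5559 ≈ 21.756
  n=3: λ₃ = 23.2407π²/1.932² - 5.5559 ≈ 55.896
Since 2.5823π²/1.932² ≈ 6.828 > 5.5559, all λₙ > 0.
The n=1 mode decays slowest → dominates as t → ∞.
Asymptotic: θ ~ c₁ sin(πx/1.932) e^{-λ₁t} with decay rate λ₁ ≈ 1.272.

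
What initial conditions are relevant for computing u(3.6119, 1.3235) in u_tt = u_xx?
Domain of dependence: [2.2884, 4.9354]. Signals travel at speed 1, so data within |x - 3.6119| ≤ 1·1.3235 = 1.3235 can reach the point.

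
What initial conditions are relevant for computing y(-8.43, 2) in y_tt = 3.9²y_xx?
Domain of dependence: [-16.23, -0.63]. Signals travel at speed 3.9, so data within |x - -8.43| ≤ 3.9·2 = 7.8 can reach the point.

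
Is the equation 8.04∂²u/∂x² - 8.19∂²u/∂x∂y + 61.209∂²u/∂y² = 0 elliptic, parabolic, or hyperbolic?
Computing B² - 4AC with A = 8.04, B = -8.19, C = 61.209: discriminant = -1901.40534 (negative). Answer: elliptic.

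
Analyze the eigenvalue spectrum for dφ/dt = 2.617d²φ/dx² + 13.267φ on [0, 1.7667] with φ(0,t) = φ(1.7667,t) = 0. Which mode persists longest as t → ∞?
Eigenvalues: λₙ = 2.617n²π²/1.7667² - 13.267.
First three modes:
  n=1: λ₁ = 2.617π²/1.7667² - 13.267 ≈ -4.992
  n=2: λ₂ = 10.468π²/1.7667² - 13.267 ≈ 19.834
  n=3: λ₃ = 23.553π²/1.7667² - 13.267 ≈ 61.21
Since 2.617π²/1.7667² ≈ 8.275 < 13.267, λ₁ < 0.
The n=1 mode grows fastest (−λₙ is largest for n=1) → dominates.
Asymptotic: φ ~ c₁ sin(πx/1.7667) e^{4.992t} (exponential growth at rate −λ₁ ≈ 4.992).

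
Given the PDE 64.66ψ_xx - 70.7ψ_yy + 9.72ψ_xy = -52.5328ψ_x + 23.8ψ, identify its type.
Rewriting in standard form: 64.66ψ_xx + 9.72ψ_xy - 70.7ψ_yy + 52.5328ψ_x - 23.8ψ = 0. The second-order coefficients are A = 64.66, B = 9.72, C = -70.7. Since B² - 4AC = 18380.3264 > 0, this is a hyperbolic PDE.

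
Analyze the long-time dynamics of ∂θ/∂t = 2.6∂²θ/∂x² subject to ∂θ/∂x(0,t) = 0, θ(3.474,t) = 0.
Long-time behavior: θ → 0. Heat escapes through the Dirichlet boundary.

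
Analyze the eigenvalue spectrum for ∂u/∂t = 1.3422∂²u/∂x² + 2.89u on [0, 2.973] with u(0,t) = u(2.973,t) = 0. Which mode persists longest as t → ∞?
Eigenvalues: λₙ = 1.3422n²π²/2.973² - 2.89.
First three modes:
  n=1: λ₁ = 1.3422π²/2.973² - 2.89 ≈ -1.391
  n=2: λ₂ = 5.3688π²/2.973² - 2.89 ≈ 3.105
  n=3: λ₃ = 12.0798π²/2.973² - 2.89 ≈ 10.599
Since 1.3422π²/2.973² ≈ 1.499 < 2.89, λ₁ < 0.
The n=1 mode grows fastest (−λₙ is largest for n=1) → dominates.
Asymptotic: u ~ c₁ sin(πx/2.973) e^{1.391t} (exponential growth at rate −λ₁ ≈ 1.391).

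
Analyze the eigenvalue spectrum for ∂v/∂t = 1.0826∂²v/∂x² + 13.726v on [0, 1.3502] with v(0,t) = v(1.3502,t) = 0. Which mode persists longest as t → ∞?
Eigenvalues: λₙ = 1.0826n²π²/1.3502² - 13.726.
First three modes:
  n=1: λ₁ = 1.0826π²/1.3502² - 13.726 ≈ -7.865
  n=2: λ₂ = 4.3304π²/1.3502² - 13.726 ≈ 9.718
  n=3: λ₃ = 9.7434π²/1.3502² - 13.726 ≈ 39.023
Since 1.0826π²/1.3502² ≈ 5.861 < 13.726, λ₁ < 0.
The n=1 mode grows fastest (−λₙ is largest for n=1) → dominates.
Asymptotic: v ~ c₁ sin(πx/1.3502) e^{7.865t} (exponential growth at rate −λ₁ ≈ 7.865).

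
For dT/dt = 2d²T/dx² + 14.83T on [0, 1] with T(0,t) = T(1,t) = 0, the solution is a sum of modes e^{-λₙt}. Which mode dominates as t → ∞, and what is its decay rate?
Eigenvalues: λₙ = 2n²π²/1² - 14.83.
First three modes:
  n=1: λ₁ = 2π² - 14.83 ≈ 4.909
  n=2: λ₂ = 8π² - 14.83 ≈ 64.127
  n=3: λ₃ = 18π² - 14.83 ≈ 162.823
Since 2π² ≈ 19.739 > 14.83, all λₙ > 0.
The n=1 mode decays slowest → dominates as t → ∞.
Asymptotic: T ~ c₁ sin(πx/1) e^{-λ₁t} with decay rate λ₁ ≈ 4.909.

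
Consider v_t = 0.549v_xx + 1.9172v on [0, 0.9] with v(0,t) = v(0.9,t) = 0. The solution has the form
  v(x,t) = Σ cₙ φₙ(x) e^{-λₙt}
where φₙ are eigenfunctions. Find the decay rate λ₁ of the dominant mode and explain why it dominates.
Eigenvalues: λₙ = 0.549n²π²/0.9² - 1.9172.
First three modes:
  n=1: λ₁ = 0.549π²/0.9² - 1.9172 ≈ 4.772
  n=2: λ₂ = 2.196π²/0.9² - 1.9172 ≈ 24.84
  n=3: λ₃ = 4.941π²/0.9² - 1.9172 ≈ 58.287
Since 0.549π²/0.9² ≈ 6.689 > 1.9172, all λₙ > 0.
The n=1 mode decays slowest → dominates as t → ∞.
Asymptotic: v ~ c₁ sin(πx/0.9) e^{-λ₁t} with decay rate λ₁ ≈ 4.772.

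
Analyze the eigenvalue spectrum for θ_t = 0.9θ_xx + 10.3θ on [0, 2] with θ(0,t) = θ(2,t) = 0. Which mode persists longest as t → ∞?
Eigenvalues: λₙ = 0.9n²π²/2² - 10.3.
First three modes:
  n=1: λ₁ = 0.9π²/2² - 10.3 ≈ -8.079
  n=2: λ₂ = 3.6π²/2² - 10.3 ≈ -1.417
  n=3: λ₃ = 8.1π²/2² - 10.3 ≈ 9.686
Since 0.9π²/2² ≈ 2.221 < 10.3, λ₁ < 0.
The n=1 mode grows fastest (−λₙ is largest for n=1) → dominates.
Asymptotic: θ ~ c₁ sin(πx/2) e^{8.079t} (exponential growth at rate −λ₁ ≈ 8.079).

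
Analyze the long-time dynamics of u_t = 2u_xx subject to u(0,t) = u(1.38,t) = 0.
Long-time behavior: u → 0. Heat diffuses out through both boundaries.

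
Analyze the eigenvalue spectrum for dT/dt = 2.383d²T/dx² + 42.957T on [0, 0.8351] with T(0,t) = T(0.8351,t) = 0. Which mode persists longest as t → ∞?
Eigenvalues: λₙ = 2.383n²π²/0.8351² - 42.957.
First three modes:
  n=1: λ₁ = 2.383π²/0.8351² - 42.957 ≈ -9.232
  n=2: λ₂ = 9.532π²/0.8351² - 42.957 ≈ 91.941
  n=3: λ₃ = 21.447π²/0.8351² - 42.957 ≈ 260.564
Since 2.383π²/0.8351² ≈ 33.725 < 42.957, λ₁ < 0.
The n=1 mode grows fastest (−λₙ is largest for n=1) → dominates.
Asymptotic: T ~ c₁ sin(πx/0.8351) e^{9.232t} (exponential growth at rate −λ₁ ≈ 9.232).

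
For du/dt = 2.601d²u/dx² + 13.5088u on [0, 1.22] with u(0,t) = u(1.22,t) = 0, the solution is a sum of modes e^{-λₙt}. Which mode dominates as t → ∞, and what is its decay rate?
Eigenvalues: λₙ = 2.601n²π²/1.22² - 13.5088.
First three modes:
  n=1: λ₁ = 2.601π²/1.22² - 13.5088 ≈ 3.738
  n=2: λ₂ = 10.404π²/1.22² - 13.5088 ≈ 55.48
  n=3: λ₃ = 23.409π²/1.22² - 13.5088 ≈ 141.717
Since 2.601π²/1.22² ≈ 17.247 > 13.5088, all λₙ > 0.
The n=1 mode decays slowest → dominates as t → ∞.
Asymptotic: u ~ c₁ sin(πx/1.22) e^{-λ₁t} with decay rate λ₁ ≈ 3.738.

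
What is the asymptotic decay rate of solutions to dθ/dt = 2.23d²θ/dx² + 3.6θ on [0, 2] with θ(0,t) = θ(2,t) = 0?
Eigenvalues: λₙ = 2.23n²π²/2² - 3.6.
First three modes:
  n=1: λ₁ = 2.23π²/2² - 3.6 ≈ 1.902
  n=2: λ₂ = 8.92π²/2² - 3.6 ≈ 18.409
  n=3: λ₃ = 20.07π²/2² - 3.6 ≈ 45.921
Since 2.23π²/2² ≈ 5.502 > 3.6, all λₙ > 0.
The n=1 mode decays slowest → dominates as t → ∞.
Asymptotic: θ ~ c₁ sin(πx/2) e^{-λ₁t} with decay rate λ₁ ≈ 1.902.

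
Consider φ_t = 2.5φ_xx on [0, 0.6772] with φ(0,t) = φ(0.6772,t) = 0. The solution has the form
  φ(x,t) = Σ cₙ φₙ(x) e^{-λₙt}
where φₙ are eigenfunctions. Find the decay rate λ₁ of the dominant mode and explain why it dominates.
Eigenvalues: λₙ = 2.5n²π²/0.6772².
First three modes:
  n=1: λ₁ = 2.5π²/0.6772² ≈ 53.803
  n=2: λ₂ = 10π²/0.6772² ≈ 215.212 (4× faster decay)
  n=3: λ₃ = 22.5π²/0.6772² ≈ 484.226 (9× faster decay)
As t → ∞, higher modes decay exponentially faster. The n=1 mode dominates: φ ~ c₁ sin(πx/0.6772) e^{-λ₁t}.
Decay rate: λ₁ = 2.5π²/0.6772² ≈ 53.803.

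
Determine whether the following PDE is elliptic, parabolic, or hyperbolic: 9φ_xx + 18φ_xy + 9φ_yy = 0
Coefficients: A = 9, B = 18, C = 9. B² - 4AC = 0, which is zero, so the equation is parabolic.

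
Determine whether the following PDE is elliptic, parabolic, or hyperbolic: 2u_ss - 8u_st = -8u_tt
Rewriting in standard form: 2u_ss - 8u_st + 8u_tt = 0. Coefficients: A = 2, B = -8, C = 8. B² - 4AC = 0, which is zero, so the equation is parabolic.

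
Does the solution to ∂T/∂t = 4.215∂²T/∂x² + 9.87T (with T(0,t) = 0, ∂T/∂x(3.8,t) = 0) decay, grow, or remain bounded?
T grows unboundedly. Reaction dominates diffusion (r=9.87 > κπ²/(4L²)≈0.72); solution grows exponentially.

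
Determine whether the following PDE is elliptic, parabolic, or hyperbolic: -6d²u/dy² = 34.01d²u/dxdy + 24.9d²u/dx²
Rewriting in standard form: -24.9d²u/dx² - 34.01d²u/dxdy - 6d²u/dy² = 0. Coefficients: A = -24.9, B = -34.01, C = -6. B² - 4AC = 559.0801, which is positive, so the equation is hyperbolic.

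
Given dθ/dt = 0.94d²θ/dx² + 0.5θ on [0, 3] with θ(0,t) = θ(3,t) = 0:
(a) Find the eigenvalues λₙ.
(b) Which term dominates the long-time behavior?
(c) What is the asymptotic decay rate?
Eigenvalues: λₙ = 0.94n²π²/3² - 0.5.
First three modes:
  n=1: λ₁ = 0.94π²/3² - 0.5 ≈ 0.531
  n=2: λ₂ = 3.76π²/3² - 0.5 ≈ 3.623
  n=3: λ₃ = 8.46π²/3² - 0.5 ≈ 8.777
Since 0.94π²/3² ≈ 1.031 > 0.5, all λₙ > 0.
The n=1 mode decays slowest → dominates as t → ∞.
Asymptotic: θ ~ c₁ sin(πx/3) e^{-λ₁t} with decay rate λ₁ ≈ 0.531.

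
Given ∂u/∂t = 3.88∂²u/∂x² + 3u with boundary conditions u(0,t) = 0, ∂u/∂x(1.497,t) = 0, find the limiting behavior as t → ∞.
u → 0. Diffusion dominates reaction (r=3 < κπ²/(4L²)≈4.27); solution decays.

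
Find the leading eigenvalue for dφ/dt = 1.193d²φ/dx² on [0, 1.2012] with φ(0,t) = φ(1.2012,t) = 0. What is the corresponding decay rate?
Eigenvalues: λₙ = 1.193n²π²/1.2012².
First three modes:
  n=1: λ₁ = 1.193π²/1.2012² ≈ 8.16
  n=2: λ₂ = 4.772π²/1.2012² ≈ 32.641 (4× faster decay)
  n=3: λ₃ = 10.737π²/1.2012² ≈ 73.443 (9× faster decay)
As t → ∞, higher modes decay exponentially faster. The n=1 mode dominates: φ ~ c₁ sin(πx/1.2012) e^{-λ₁t}.
Decay rate: λ₁ = 1.193π²/1.2012² ≈ 8.16.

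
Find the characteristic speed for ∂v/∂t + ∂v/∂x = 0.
Speed = 1. Information travels along x - 1t = const (rightward).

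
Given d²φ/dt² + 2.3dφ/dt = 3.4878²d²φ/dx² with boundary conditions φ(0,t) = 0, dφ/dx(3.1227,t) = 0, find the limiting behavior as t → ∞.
φ → 0. Damping (γ=2.3) dissipates energy; oscillations decay exponentially.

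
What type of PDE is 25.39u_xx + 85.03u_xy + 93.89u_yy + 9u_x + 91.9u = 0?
With A = 25.39, B = 85.03, C = 93.89, the discriminant is -2305.3675. This is an elliptic PDE.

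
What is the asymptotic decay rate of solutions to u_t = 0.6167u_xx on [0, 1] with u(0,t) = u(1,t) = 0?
Eigenvalues: λₙ = 0.6167n²π².
First three modes:
  n=1: λ₁ = 0.6167π² ≈ 6.087
  n=2: λ₂ = 2.4668π² ≈ 24.346 (4× faster decay)
  n=3: λ₃ = 5.5503π² ≈ 54.779 (9× faster decay)
As t → ∞, higher modes decay exponentially faster. The n=1 mode dominates: u ~ c₁ sin(πx) e^{-λ₁t}.
Decay rate: λ₁ = 0.6167π² ≈ 6.087.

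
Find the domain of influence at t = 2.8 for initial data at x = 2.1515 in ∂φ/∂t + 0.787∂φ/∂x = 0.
At x = 4.3551. The characteristic carries data from (2.1515, 0) to (4.3551, 2.8).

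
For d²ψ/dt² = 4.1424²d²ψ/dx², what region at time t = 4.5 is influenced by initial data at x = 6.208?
Domain of influence: [-12.4328, 24.8488]. Data at x = 6.208 spreads outward at speed 4.1424.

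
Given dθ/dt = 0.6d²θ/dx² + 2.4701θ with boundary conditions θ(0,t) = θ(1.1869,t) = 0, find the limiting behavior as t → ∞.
θ → 0. Diffusion dominates reaction (r=2.4701 < κπ²/L²≈4.2); solution decays.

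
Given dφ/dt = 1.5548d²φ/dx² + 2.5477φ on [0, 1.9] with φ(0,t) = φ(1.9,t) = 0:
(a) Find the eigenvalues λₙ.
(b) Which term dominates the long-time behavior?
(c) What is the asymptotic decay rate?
Eigenvalues: λₙ = 1.5548n²π²/1.9² - 2.5477.
First three modes:
  n=1: λ₁ = 1.5548π²/1.9² - 2.5477 ≈ 1.703
  n=2: λ₂ = 6.2192π²/1.9² - 2.5477 ≈ 14.455
  n=3: λ₃ = 13.9932π²/1.9² - 2.5477 ≈ 35.709
Since 1.5548π²/1.9² ≈ 4.251 > 2.5477, all λₙ > 0.
The n=1 mode decays slowest → dominates as t → ∞.
Asymptotic: φ ~ c₁ sin(πx/1.9) e^{-λ₁t} with decay rate λ₁ ≈ 1.703.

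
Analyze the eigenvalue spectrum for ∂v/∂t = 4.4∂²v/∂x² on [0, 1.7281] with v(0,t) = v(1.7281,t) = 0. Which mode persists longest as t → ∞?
Eigenvalues: λₙ = 4.4n²π²/1.7281².
First three modes:
  n=1: λ₁ = 4.4π²/1.7281² ≈ 14.542
  n=2: λ₂ = 17.6π²/1.7281² ≈ 58.167 (4× faster decay)
  n=3: λ₃ = 39.6π²/1.7281² ≈ 130.875 (9× faster decay)
As t → ∞, higher modes decay exponentially faster. The n=1 mode dominates: v ~ c₁ sin(πx/1.7281) e^{-λ₁t}.
Decay rate: λ₁ = 4.4π²/1.7281² ≈ 14.542.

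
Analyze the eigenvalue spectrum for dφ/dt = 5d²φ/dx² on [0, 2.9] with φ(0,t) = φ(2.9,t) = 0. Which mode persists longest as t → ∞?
Eigenvalues: λₙ = 5n²π²/2.9².
First three modes:
  n=1: λ₁ = 5π²/2.9² ≈ 5.868
  n=2: λ₂ = 20π²/2.9² ≈ 23.471 (4× faster decay)
  n=3: λ₃ = 45π²/2.9² ≈ 52.81 (9× faster decay)
As t → ∞, higher modes decay exponentially faster. The n=1 mode dominates: φ ~ c₁ sin(πx/2.9) e^{-λ₁t}.
Decay rate: λ₁ = 5π²/2.9² ≈ 5.868.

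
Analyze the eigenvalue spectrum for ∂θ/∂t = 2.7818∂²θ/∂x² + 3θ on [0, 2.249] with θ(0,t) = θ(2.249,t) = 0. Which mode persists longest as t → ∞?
Eigenvalues: λₙ = 2.7818n²π²/2.249² - 3.
First three modes:
  n=1: λ₁ = 2.7818π²/2.249² - 3 ≈ 2.428
  n=2: λ₂ = 11.1272π²/2.249² - 3 ≈ 18.712
  n=3: λ₃ = 25.0362π²/2.249² - 3 ≈ 45.853
Since 2.7818π²/2.249² ≈ 5.428 > 3, all λₙ > 0.
The n=1 mode decays slowest → dominates as t → ∞.
Asymptotic: θ ~ c₁ sin(πx/2.249) e^{-λ₁t} with decay rate λ₁ ≈ 2.428.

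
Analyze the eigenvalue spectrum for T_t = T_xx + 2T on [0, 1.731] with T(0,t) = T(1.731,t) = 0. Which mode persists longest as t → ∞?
Eigenvalues: λₙ = n²π²/1.731² - 2.
First three modes:
  n=1: λ₁ = π²/1.731² - 2 ≈ 1.294
  n=2: λ₂ = 4π²/1.731² - 2 ≈ 11.175
  n=3: λ₃ = 9π²/1.731² - 2 ≈ 27.645
Since π²/1.731² ≈ 3.294 > 2, all λₙ > 0.
The n=1 mode decays slowest → dominates as t → ∞.
Asymptotic: T ~ c₁ sin(πx/1.731) e^{-λ₁t} with decay rate λ₁ ≈ 1.294.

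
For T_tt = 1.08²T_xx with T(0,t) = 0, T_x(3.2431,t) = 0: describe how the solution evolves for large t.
T oscillates (no decay). Energy is conserved; the solution oscillates indefinitely as standing waves.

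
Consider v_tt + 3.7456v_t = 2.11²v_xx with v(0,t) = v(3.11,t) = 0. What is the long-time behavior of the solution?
As t → ∞, v → 0. Damping (γ=3.7456) dissipates energy; oscillations decay exponentially.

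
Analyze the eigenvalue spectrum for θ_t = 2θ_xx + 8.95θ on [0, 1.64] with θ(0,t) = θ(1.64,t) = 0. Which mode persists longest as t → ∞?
Eigenvalues: λₙ = 2n²π²/1.64² - 8.95.
First three modes:
  n=1: λ₁ = 2π²/1.64² - 8.95 ≈ -1.611
  n=2: λ₂ = 8π²/1.64² - 8.95 ≈ 20.406
  n=3: λ₃ = 18π²/1.64² - 8.95 ≈ 57.102
Since 2π²/1.64² ≈ 7.339 < 8.95, λ₁ < 0.
The n=1 mode grows fastest (−λₙ is largest for n=1) → dominates.
Asymptotic: θ ~ c₁ sin(πx/1.64) e^{1.611t} (exponential growth at rate −λ₁ ≈ 1.611).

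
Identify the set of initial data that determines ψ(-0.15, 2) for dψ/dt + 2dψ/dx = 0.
A single point: x = -4.15. The characteristic through (-0.15, 2) is x - 2t = const, so x = -0.15 - 2·2 = -4.15.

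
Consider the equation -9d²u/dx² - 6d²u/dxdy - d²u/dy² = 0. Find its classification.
Parabolic. (A = -9, B = -6, C = -1 gives B² - 4AC = 0.)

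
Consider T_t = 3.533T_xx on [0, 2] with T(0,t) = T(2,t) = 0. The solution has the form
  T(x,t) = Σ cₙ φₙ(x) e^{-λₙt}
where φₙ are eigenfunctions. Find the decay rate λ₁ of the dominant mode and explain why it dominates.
Eigenvalues: λₙ = 3.533n²π²/2².
First three modes:
  n=1: λ₁ = 3.533π²/2² ≈ 8.717
  n=2: λ₂ = 14.132π²/2² ≈ 34.869 (4× faster decay)
  n=3: λ₃ = 31.797π²/2² ≈ 78.456 (9× faster decay)
As t → ∞, higher modes decay exponentially faster. The n=1 mode dominates: T ~ c₁ sin(πx/2) e^{-λ₁t}.
Decay rate: λ₁ = 3.533π²/2² ≈ 8.717.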